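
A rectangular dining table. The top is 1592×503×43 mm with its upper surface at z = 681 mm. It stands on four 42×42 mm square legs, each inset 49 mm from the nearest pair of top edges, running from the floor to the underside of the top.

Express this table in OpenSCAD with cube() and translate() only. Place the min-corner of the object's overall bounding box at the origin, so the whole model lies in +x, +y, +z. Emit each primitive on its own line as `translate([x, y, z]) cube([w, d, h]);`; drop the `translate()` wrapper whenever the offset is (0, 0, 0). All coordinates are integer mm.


translate([0, 0, 638]) cube([1592, 503, 43]);
translate([49, 49, 0]) cube([42, 42, 638]);
translate([1501, 49, 0]) cube([42, 42, 638]);
translate([49, 412, 0]) cube([42, 42, 638]);
translate([1501, 412, 0]) cube([42, 42, 638]);


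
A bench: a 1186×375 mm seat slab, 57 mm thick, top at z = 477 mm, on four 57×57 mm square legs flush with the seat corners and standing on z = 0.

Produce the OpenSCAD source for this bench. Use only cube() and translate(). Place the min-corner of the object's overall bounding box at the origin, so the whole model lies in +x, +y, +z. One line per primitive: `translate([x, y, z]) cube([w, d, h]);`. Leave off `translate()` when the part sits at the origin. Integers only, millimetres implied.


translate([0, 0, 420]) cube([1186, 375, 57]);
cube([57, 57, 420]);
translate([0, 318, 0]) cube([57, 57, 420]);
translate([1129, 0, 0]) cube([57, 57, 420]);
translate([1129, 318, 0]) cube([57, 57, 420]);


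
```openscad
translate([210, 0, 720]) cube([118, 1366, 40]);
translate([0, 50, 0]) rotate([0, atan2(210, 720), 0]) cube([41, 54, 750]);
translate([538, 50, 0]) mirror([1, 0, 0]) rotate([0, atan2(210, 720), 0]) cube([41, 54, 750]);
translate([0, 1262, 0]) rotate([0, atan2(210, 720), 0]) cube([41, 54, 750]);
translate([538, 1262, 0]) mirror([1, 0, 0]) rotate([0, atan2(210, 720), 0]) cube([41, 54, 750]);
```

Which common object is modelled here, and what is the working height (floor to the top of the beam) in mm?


A sawhorse. The overall height is 760 mm.

A beam across two mirrored pairs of raked legs — a sawhorse. The beam's underside is at z = 720 (matching the legs' vertical rise in atan2(210, 720)) and the beam is 40 mm tall, so its top is at 720 + 40 = 760 mm. The raked legs top out at the beam's underside, so that is the highest point.


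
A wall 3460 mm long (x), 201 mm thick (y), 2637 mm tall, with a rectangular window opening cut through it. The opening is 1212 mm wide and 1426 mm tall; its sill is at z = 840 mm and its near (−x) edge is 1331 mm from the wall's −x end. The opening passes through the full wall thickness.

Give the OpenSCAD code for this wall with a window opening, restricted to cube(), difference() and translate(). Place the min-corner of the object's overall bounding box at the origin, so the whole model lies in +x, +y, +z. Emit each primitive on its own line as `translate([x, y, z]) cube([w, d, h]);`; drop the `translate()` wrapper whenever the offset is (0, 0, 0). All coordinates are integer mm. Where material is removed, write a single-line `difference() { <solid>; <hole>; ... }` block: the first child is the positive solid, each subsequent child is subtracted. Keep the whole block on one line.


difference() { cube([3460, 201, 2637]); translate([1331, 0, 840]) cube([1212, 201, 1426]); }


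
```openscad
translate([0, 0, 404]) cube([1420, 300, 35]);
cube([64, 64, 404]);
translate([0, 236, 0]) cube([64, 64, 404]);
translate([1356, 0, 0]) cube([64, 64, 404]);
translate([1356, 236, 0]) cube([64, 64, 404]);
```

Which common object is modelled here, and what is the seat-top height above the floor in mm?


A bench. The seat-top height is 439 mm.

A long slab on four corner posts — a bench. The slab sits at z = 404 with thickness 35, so the top is 404 + 35 = 439 mm.


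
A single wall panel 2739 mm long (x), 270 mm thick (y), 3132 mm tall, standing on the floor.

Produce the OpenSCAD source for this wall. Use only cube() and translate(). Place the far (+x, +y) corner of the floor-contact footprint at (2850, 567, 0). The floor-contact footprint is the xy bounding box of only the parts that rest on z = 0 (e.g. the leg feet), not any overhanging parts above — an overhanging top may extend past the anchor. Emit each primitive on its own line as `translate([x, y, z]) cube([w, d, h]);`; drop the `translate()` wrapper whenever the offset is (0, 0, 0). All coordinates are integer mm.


translate([111, 297, 0]) cube([2739, 270, 3132]);


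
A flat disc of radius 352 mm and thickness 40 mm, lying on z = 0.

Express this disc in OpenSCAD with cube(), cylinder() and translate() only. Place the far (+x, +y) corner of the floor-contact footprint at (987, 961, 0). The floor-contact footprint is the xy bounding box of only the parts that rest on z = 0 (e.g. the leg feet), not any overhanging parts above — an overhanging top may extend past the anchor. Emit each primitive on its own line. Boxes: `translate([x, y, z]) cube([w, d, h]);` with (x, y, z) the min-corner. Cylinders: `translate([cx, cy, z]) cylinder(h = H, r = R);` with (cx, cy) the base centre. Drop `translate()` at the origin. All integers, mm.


translate([635, 609, 0]) cylinder(h = 40, r = 352);


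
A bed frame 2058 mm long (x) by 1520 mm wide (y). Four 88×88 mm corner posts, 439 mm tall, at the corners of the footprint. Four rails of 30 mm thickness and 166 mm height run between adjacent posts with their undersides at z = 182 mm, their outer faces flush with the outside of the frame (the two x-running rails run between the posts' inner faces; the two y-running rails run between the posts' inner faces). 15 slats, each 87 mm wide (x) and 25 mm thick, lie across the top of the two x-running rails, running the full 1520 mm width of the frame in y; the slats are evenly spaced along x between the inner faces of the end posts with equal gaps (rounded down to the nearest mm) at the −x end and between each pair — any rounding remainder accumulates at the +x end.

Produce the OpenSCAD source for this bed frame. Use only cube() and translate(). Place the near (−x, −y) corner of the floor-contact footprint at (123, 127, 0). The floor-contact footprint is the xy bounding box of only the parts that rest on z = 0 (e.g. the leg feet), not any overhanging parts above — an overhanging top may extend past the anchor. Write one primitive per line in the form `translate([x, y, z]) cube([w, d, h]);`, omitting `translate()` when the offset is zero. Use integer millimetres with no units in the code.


translate([123, 127, 0]) cube([88, 88, 439]);
translate([123, 1559, 0]) cube([88, 88, 439]);
translate([2093, 127, 0]) cube([88, 88, 439]);
translate([2093, 1559, 0]) cube([88, 88, 439]);
translate([211, 127, 182]) cube([1882, 30, 166]);
translate([211, 1617, 182]) cube([1882, 30, 166]);
translate([123, 215, 182]) cube([30, 1344, 166]);
translate([2151, 215, 182]) cube([30, 1344, 166]);
translate([247, 127, 348]) cube([87, 1520, 25]);
translate([370, 127, 348]) cube([87, 1520, 25]);
translate([493, 127, 348]) cube([87, 1520, 25]);
translate([616, 127, 348]) cube([87, 1520, 25]);
translate([739, 127, 348]) cube([87, 1520, 25]);
translate([862, 127, 348]) cube([87, 1520, 25]);
translate([985, 127, 348]) cube([87, 1520, 25]);
translate([1108, 127, 348]) cube([87, 1520, 25]);
translate([1231, 127, 348]) cube([87, 1520, 25]);
translate([1354, 127, 348]) cube([87, 1520, 25]);
translate([1477, 127, 348]) cube([87, 1520, 25]);
translate([1600, 127, 348]) cube([87, 1520, 25]);
translate([1723, 127, 348]) cube([87, 1520, 25]);
translate([1846, 127, 348]) cube([87, 1520, 25]);
translate([1969, 127, 348]) cube([87, 1520, 25]);


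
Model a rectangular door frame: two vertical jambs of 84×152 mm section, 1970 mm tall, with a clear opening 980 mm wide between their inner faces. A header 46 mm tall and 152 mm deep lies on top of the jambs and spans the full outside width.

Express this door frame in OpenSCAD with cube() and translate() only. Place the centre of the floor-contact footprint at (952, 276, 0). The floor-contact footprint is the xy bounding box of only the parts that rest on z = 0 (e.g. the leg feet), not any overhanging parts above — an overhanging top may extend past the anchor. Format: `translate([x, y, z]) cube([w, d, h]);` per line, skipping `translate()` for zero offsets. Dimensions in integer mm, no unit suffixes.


translate([378, 200, 0]) cube([84, 152, 1970]);
translate([1442, 200, 0]) cube([84, 152, 1970]);
translate([378, 200, 1970]) cube([1148, 152, 46]);


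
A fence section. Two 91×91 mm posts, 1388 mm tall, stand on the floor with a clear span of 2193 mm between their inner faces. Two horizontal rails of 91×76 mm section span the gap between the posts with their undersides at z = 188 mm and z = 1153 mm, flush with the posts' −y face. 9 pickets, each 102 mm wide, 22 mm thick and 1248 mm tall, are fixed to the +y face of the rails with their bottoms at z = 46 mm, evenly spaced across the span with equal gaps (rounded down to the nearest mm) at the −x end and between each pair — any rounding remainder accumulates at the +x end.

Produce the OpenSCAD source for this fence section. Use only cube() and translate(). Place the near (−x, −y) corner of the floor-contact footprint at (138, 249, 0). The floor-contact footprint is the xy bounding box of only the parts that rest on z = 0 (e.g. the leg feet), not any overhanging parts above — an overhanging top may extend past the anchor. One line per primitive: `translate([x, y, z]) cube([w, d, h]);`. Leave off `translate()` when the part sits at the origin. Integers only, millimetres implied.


translate([138, 249, 0]) cube([91, 91, 1388]);
translate([2422, 249, 0]) cube([91, 91, 1388]);
translate([229, 249, 188]) cube([2193, 91, 76]);
translate([229, 249, 1153]) cube([2193, 91, 76]);
translate([356, 340, 46]) cube([102, 22, 1248]);
translate([585, 340, 46]) cube([102, 22, 1248]);
translate([814, 340, 46]) cube([102, 22, 1248]);
translate([1043, 340, 46]) cube([102, 22, 1248]);
translate([1272, 340, 46]) cube([102, 22, 1248]);
translate([1501, 340, 46]) cube([102, 22, 1248]);
translate([1730, 340, 46]) cube([102, 22, 1248]);
translate([1959, 340, 46]) cube([102, 22, 1248]);
translate([2188, 340, 46]) cube([102, 22, 1248]);


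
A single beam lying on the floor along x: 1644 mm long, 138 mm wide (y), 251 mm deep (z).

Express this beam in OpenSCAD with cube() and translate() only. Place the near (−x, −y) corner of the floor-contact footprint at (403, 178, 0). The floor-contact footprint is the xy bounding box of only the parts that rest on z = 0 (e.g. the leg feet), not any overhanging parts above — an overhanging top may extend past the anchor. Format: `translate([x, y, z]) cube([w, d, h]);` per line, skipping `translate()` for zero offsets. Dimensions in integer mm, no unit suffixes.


translate([403, 178, 0]) cube([1644, 138, 251]);


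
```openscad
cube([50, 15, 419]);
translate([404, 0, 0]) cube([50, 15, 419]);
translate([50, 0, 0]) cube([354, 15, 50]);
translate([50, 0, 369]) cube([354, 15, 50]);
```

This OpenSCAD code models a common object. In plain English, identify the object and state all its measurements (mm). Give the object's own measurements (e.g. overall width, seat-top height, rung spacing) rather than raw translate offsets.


A rectangular picture frame lying in the x–z plane (depth along y). The opening is 354 mm wide (x) by 319 mm tall (z), surrounded by a border 50 mm wide on all four sides. The frame is 15 mm deep and is made of two full-height vertical stiles with two horizontal rails fitted between them.


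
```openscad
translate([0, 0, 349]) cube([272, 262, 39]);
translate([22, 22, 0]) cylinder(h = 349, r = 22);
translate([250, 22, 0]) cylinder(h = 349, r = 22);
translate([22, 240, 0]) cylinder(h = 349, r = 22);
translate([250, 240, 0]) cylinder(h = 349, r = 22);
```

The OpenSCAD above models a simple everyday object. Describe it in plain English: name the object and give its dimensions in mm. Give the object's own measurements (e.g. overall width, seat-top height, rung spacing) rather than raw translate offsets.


A simple wooden stool: a rectangular seat 272 mm (x) by 262 mm (y), 39 mm thick, top face at z = 388 mm, on four round legs, each 44 mm in diameter. The legs rest on z = 0, each leg's axis is inset half a diameter from the nearest pair of seat edges (so the leg's bounding box is flush with the corner).


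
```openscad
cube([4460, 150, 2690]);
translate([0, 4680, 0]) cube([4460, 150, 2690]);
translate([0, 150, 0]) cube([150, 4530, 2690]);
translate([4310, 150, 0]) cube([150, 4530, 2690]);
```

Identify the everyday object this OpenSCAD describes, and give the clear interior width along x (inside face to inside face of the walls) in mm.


A house (or room) frame. The interior width is 4160 mm.

Four 2690 mm walls enclosing a rectangle with no floor or roof — a room or house frame. Outside width is 4460 mm and wall thickness is 150 mm, so the interior width is 4460 − 2 × 150 = 4160 mm.


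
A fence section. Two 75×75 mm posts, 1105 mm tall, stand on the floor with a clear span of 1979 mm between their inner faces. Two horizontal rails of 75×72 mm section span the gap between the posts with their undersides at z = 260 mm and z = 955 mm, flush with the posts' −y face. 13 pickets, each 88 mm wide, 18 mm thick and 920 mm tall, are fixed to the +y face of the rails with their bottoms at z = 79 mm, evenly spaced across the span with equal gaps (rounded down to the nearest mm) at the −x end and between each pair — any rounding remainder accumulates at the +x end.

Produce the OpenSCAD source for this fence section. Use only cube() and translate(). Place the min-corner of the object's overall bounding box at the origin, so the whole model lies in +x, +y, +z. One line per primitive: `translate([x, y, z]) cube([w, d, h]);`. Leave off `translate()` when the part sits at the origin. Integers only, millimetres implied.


cube([75, 75, 1105]);
translate([2054, 0, 0]) cube([75, 75, 1105]);
translate([75, 0, 260]) cube([1979, 75, 72]);
translate([75, 0, 955]) cube([1979, 75, 72]);
translate([134, 75, 79]) cube([88, 18, 920]);
translate([281, 75, 79]) cube([88, 18, 920]);
translate([428, 75, 79]) cube([88, 18, 920]);
translate([575, 75, 79]) cube([88, 18, 920]);
translate([722, 75, 79]) cube([88, 18, 920]);
translate([869, 75, 79]) cube([88, 18, 920]);
translate([1016, 75, 79]) cube([88, 18, 920]);
translate([1163, 75, 79]) cube([88, 18, 920]);
translate([1310, 75, 79]) cube([88, 18, 920]);
translate([1457, 75, 79]) cube([88, 18, 920]);
translate([1604, 75, 79]) cube([88, 18, 920]);
translate([1751, 75, 79]) cube([88, 18, 920]);
translate([1898, 75, 79]) cube([88, 18, 920]);


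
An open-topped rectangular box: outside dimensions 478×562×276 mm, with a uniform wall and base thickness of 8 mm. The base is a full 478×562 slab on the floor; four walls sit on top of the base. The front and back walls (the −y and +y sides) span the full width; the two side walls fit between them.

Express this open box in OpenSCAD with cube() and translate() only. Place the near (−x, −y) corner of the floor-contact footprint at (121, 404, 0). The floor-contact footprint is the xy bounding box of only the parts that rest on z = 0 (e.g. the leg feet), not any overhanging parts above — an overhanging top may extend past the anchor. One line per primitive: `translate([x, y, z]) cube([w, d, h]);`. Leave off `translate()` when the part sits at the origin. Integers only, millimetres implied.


translate([121, 404, 0]) cube([478, 562, 8]);
translate([121, 404, 8]) cube([478, 8, 268]);
translate([121, 958, 8]) cube([478, 8, 268]);
translate([121, 412, 8]) cube([8, 546, 268]);
translate([591, 412, 8]) cube([8, 546, 268]);


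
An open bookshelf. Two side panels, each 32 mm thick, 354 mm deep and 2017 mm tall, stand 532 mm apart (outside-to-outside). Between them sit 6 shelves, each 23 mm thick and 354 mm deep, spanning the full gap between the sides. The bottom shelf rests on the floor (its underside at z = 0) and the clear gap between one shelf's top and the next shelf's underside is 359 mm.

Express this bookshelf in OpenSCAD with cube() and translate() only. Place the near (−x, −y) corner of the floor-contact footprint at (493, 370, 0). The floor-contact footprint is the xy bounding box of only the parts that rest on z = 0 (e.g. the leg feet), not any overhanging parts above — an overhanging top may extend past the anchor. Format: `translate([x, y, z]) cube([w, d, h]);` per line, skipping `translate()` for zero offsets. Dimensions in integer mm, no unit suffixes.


translate([493, 370, 0]) cube([32, 354, 2017]);
translate([993, 370, 0]) cube([32, 354, 2017]);
translate([525, 370, 0]) cube([468, 354, 23]);
translate([525, 370, 382]) cube([468, 354, 23]);
translate([525, 370, 764]) cube([468, 354, 23]);
translate([525, 370, 1146]) cube([468, 354, 23]);
translate([525, 370, 1528]) cube([468, 354, 23]);
translate([525, 370, 1910]) cube([468, 354, 23]);


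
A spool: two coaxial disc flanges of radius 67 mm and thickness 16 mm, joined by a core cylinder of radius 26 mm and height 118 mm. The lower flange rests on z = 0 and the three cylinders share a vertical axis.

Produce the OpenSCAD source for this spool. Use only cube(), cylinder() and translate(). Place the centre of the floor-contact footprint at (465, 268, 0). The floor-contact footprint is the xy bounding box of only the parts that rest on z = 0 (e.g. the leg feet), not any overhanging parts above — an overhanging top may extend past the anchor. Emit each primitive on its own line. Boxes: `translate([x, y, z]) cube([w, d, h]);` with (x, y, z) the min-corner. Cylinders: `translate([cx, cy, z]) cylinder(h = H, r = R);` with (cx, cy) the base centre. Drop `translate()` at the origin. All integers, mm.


translate([465, 268, 0]) cylinder(h = 16, r = 67);
translate([465, 268, 16]) cylinder(h = 118, r = 26);
translate([465, 268, 134]) cylinder(h = 16, r = 67);


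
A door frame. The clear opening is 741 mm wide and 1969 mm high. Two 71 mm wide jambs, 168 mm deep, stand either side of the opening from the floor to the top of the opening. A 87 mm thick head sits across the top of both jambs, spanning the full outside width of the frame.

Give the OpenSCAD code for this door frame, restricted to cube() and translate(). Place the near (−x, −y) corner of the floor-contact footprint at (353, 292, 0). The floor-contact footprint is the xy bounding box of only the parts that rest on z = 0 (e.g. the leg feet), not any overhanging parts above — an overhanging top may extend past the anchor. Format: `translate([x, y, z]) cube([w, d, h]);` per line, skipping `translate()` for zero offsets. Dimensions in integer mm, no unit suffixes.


translate([353, 292, 0]) cube([71, 168, 1969]);
translate([1165, 292, 0]) cube([71, 168, 1969]);
translate([353, 292, 1969]) cube([883, 168, 87]);


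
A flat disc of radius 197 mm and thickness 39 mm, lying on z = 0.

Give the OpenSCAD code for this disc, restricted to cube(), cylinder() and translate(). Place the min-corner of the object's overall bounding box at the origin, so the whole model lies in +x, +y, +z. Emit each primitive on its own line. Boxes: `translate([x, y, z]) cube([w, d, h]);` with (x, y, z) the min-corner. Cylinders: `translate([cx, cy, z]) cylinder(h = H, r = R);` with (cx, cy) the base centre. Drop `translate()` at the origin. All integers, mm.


translate([197, 197, 0]) cylinder(h = 39, r = 197);


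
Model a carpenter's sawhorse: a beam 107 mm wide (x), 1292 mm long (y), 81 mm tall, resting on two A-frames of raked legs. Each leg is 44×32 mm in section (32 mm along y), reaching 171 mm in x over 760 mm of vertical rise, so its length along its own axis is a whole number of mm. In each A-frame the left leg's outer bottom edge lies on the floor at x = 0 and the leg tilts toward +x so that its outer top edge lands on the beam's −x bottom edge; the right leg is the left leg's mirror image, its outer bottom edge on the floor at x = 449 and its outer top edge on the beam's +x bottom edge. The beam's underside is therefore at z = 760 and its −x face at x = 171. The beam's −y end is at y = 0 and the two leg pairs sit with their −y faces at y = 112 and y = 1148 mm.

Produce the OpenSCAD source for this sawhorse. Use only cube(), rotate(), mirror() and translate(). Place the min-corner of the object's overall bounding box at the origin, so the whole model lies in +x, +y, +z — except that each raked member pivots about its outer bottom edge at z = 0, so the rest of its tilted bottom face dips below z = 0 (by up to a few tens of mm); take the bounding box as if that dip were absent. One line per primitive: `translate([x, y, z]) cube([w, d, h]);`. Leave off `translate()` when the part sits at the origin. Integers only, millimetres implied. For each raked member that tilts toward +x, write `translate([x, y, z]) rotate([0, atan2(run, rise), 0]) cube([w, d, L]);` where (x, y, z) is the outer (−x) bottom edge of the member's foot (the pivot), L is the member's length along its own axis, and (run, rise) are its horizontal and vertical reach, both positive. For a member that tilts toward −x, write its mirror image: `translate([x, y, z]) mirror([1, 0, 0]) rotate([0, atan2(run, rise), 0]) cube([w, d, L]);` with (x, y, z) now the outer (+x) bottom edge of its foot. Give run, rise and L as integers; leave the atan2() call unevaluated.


translate([171, 0, 760]) cube([107, 1292, 81]);
translate([0, 112, 0]) rotate([0, atan2(171, 760), 0]) cube([44, 32, 779]);
translate([449, 112, 0]) mirror([1, 0, 0]) rotate([0, atan2(171, 760), 0]) cube([44, 32, 779]);
translate([0, 1148, 0]) rotate([0, atan2(171, 760), 0]) cube([44, 32, 779]);
translate([449, 1148, 0]) mirror([1, 0, 0]) rotate([0, atan2(171, 760), 0]) cube([44, 32, 779]);


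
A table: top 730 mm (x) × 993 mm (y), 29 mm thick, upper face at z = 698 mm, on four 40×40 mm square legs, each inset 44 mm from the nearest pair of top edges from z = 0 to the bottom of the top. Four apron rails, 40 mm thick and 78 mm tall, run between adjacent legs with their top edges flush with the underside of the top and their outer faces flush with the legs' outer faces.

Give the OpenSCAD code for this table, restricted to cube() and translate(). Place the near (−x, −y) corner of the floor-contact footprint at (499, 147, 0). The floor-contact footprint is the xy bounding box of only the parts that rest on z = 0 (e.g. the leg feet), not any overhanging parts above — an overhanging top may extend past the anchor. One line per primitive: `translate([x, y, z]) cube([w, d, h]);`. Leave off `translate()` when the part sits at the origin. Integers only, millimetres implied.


translate([455, 103, 669]) cube([730, 993, 29]);
translate([499, 147, 0]) cube([40, 40, 669]);
translate([1101, 147, 0]) cube([40, 40, 669]);
translate([499, 1012, 0]) cube([40, 40, 669]);
translate([1101, 1012, 0]) cube([40, 40, 669]);
translate([539, 147, 591]) cube([562, 40, 78]);
translate([539, 1012, 591]) cube([562, 40, 78]);
translate([499, 187, 591]) cube([40, 825, 78]);
translate([1101, 187, 591]) cube([40, 825, 78]);


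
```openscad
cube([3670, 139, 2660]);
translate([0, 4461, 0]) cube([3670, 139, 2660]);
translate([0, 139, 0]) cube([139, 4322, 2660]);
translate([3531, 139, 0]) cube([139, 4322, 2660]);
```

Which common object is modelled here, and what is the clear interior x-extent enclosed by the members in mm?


A house (or room) frame. The interior width is 3392 mm.

Four 2660 mm walls enclosing a rectangle with no floor or roof — a room or house frame. Outside width is 3670 mm and wall thickness is 139 mm, so the interior width is 3670 − 2 × 139 = 3392 mm.


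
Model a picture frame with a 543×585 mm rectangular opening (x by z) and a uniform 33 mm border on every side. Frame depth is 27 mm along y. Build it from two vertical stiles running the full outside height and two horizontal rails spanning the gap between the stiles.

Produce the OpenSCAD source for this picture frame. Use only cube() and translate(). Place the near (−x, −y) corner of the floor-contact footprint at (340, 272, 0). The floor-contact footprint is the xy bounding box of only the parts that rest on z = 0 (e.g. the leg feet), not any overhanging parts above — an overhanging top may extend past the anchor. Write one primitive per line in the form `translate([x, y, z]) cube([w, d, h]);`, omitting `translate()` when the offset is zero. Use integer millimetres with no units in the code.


translate([340, 272, 0]) cube([33, 27, 651]);
translate([916, 272, 0]) cube([33, 27, 651]);
translate([373, 272, 0]) cube([543, 27, 33]);
translate([373, 272, 618]) cube([543, 27, 33]);


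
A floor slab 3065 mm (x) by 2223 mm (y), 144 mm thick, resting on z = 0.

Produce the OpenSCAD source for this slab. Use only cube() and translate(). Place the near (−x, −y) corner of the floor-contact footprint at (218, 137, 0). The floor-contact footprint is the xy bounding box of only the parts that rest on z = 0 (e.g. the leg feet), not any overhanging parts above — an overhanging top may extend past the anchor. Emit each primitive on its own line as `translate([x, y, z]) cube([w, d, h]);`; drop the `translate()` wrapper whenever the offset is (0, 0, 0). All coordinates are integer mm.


translate([218, 137, 0]) cube([3065, 2223, 144]);


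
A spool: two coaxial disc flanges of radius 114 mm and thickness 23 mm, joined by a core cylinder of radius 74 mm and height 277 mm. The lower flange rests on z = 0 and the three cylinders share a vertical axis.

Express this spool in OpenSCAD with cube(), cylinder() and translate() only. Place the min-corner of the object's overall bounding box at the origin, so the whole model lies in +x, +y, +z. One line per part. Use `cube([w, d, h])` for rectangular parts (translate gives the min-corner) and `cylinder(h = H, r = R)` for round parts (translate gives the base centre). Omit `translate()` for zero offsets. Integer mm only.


translate([114, 114, 0]) cylinder(h = 23, r = 114);
translate([114, 114, 23]) cylinder(h = 277, r = 74);
translate([114, 114, 300]) cylinder(h = 23, r = 114);


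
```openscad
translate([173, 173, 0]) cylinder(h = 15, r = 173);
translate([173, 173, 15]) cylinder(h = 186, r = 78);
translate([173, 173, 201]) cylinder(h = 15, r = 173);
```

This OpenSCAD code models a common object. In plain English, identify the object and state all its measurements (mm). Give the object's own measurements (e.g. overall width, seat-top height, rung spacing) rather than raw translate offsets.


A spool: two coaxial disc flanges of radius 173 mm and thickness 15 mm, joined by a core cylinder of radius 78 mm and height 186 mm. The lower flange rests on z = 0 and the three cylinders share a vertical axis.


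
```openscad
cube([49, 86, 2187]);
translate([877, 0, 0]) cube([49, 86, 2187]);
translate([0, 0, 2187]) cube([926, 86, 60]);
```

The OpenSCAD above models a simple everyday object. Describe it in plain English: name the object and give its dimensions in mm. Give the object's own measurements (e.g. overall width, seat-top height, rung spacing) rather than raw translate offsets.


A door frame. The clear opening is 828 mm wide and 2187 mm high. Two 49 mm wide jambs, 86 mm deep, stand either side of the opening from the floor to the top of the opening. A 60 mm thick head sits across the top of both jambs, spanning the full outside width of the frame.


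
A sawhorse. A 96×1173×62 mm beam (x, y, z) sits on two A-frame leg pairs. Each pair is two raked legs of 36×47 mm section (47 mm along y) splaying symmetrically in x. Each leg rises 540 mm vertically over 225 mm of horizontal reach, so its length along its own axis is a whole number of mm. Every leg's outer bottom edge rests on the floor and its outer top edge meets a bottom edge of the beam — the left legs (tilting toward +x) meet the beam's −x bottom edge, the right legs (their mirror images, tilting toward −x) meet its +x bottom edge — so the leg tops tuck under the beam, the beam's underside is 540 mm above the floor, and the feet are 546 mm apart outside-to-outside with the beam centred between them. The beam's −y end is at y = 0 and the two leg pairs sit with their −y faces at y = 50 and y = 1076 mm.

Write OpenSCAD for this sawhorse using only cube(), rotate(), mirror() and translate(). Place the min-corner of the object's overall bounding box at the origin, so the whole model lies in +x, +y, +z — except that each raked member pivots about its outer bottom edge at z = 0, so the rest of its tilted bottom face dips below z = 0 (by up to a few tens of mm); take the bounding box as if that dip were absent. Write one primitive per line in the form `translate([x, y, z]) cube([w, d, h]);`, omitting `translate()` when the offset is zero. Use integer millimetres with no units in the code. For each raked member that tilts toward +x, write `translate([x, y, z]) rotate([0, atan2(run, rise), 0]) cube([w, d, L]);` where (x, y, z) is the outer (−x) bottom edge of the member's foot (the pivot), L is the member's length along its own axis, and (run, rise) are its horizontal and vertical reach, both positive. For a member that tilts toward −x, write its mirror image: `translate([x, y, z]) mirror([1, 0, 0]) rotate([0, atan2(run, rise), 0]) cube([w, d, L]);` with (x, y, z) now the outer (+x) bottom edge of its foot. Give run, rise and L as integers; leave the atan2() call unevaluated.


translate([225, 0, 540]) cube([96, 1173, 62]);
translate([0, 50, 0]) rotate([0, atan2(225, 540), 0]) cube([36, 47, 585]);
translate([546, 50, 0]) mirror([1, 0, 0]) rotate([0, atan2(225, 540), 0]) cube([36, 47, 585]);
translate([0, 1076, 0]) rotate([0, atan2(225, 540), 0]) cube([36, 47, 585]);
translate([546, 1076, 0]) mirror([1, 0, 0]) rotate([0, atan2(225, 540), 0]) cube([36, 47, 585]);


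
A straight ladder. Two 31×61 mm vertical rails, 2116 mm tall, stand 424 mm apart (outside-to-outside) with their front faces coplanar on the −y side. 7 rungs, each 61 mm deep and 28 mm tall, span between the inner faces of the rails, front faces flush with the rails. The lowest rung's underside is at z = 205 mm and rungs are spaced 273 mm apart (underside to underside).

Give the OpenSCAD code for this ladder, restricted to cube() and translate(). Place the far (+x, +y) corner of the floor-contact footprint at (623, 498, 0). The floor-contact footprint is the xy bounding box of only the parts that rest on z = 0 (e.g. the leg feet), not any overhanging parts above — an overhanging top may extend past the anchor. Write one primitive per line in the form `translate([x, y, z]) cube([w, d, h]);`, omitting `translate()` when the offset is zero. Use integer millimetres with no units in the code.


translate([199, 437, 0]) cube([31, 61, 2116]);
translate([592, 437, 0]) cube([31, 61, 2116]);
translate([230, 437, 205]) cube([362, 61, 28]);
translate([230, 437, 478]) cube([362, 61, 28]);
translate([230, 437, 751]) cube([362, 61, 28]);
translate([230, 437, 1024]) cube([362, 61, 28]);
translate([230, 437, 1297]) cube([362, 61, 28]);
translate([230, 437, 1570]) cube([362, 61, 28]);
translate([230, 437, 1843]) cube([362, 61, 28]);


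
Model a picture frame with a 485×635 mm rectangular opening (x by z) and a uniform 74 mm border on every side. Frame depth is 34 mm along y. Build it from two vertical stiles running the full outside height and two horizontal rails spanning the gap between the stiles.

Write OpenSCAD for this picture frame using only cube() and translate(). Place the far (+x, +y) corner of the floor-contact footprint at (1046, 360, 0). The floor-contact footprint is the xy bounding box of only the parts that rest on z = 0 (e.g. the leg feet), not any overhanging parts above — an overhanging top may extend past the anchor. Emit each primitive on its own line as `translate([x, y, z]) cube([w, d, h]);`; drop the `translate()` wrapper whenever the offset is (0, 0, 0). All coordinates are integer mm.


translate([413, 326, 0]) cube([74, 34, 783]);
translate([972, 326, 0]) cube([74, 34, 783]);
translate([487, 326, 0]) cube([485, 34, 74]);
translate([487, 326, 709]) cube([485, 34, 74]);


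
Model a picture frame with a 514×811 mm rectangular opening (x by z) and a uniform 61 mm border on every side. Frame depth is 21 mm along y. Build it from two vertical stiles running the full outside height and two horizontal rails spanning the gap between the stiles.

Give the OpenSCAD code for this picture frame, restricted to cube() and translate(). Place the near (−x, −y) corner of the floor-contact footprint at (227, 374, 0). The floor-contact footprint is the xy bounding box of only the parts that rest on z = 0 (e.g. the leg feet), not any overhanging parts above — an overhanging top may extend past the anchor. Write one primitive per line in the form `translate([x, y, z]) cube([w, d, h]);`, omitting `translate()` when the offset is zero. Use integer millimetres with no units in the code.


translate([227, 374, 0]) cube([61, 21, 933]);
translate([802, 374, 0]) cube([61, 21, 933]);
translate([288, 374, 0]) cube([514, 21, 61]);
translate([288, 374, 872]) cube([514, 21, 61]);


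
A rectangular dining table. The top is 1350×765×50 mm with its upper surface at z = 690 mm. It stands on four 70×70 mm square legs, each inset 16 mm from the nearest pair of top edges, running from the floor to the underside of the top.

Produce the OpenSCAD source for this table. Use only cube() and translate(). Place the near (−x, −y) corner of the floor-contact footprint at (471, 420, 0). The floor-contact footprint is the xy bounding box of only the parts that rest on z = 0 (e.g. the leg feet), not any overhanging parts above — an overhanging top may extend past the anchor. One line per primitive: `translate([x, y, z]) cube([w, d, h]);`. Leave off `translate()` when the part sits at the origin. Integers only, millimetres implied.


// leg_h = 690 - 50 = 640
translate([455, 404, 640]) cube([1350, 765, 50]);
translate([471, 420, 0]) cube([70, 70, 640]);
translate([1719, 420, 0]) cube([70, 70, 640]);
translate([471, 1083, 0]) cube([70, 70, 640]);
translate([1719, 1083, 0]) cube([70, 70, 640]);


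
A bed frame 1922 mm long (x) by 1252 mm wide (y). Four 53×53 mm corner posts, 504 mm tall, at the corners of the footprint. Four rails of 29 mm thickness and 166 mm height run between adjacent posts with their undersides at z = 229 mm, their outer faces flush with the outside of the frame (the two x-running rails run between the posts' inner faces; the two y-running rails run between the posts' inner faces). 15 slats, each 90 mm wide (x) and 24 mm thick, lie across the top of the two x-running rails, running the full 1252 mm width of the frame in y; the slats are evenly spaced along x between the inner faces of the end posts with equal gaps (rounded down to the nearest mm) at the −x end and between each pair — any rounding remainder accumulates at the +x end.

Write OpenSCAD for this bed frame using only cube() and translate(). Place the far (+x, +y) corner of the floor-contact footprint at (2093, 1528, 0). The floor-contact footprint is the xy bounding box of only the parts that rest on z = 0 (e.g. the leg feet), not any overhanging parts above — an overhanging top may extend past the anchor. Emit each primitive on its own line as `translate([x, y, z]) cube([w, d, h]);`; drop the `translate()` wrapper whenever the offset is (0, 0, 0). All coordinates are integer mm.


translate([171, 276, 0]) cube([53, 53, 504]);
translate([171, 1475, 0]) cube([53, 53, 504]);
translate([2040, 276, 0]) cube([53, 53, 504]);
translate([2040, 1475, 0]) cube([53, 53, 504]);
translate([224, 276, 229]) cube([1816, 29, 166]);
translate([224, 1499, 229]) cube([1816, 29, 166]);
translate([171, 329, 229]) cube([29, 1146, 166]);
translate([2064, 329, 229]) cube([29, 1146, 166]);
translate([253, 276, 395]) cube([90, 1252, 24]);
translate([372, 276, 395]) cube([90, 1252, 24]);
translate([491, 276, 395]) cube([90, 1252, 24]);
translate([610, 276, 395]) cube([90, 1252, 24]);
translate([729, 276, 395]) cube([90, 1252, 24]);
translate([848, 276, 395]) cube([90, 1252, 24]);
translate([967, 276, 395]) cube([90, 1252, 24]);
translate([1086, 276, 395]) cube([90, 1252, 24]);
translate([1205, 276, 395]) cube([90, 1252, 24]);
translate([1324, 276, 395]) cube([90, 1252, 24]);
translate([1443, 276, 395]) cube([90, 1252, 24]);
translate([1562, 276, 395]) cube([90, 1252, 24]);
translate([1681, 276, 395]) cube([90, 1252, 24]);
translate([1800, 276, 395]) cube([90, 1252, 24]);
translate([1919, 276, 395]) cube([90, 1252, 24]);


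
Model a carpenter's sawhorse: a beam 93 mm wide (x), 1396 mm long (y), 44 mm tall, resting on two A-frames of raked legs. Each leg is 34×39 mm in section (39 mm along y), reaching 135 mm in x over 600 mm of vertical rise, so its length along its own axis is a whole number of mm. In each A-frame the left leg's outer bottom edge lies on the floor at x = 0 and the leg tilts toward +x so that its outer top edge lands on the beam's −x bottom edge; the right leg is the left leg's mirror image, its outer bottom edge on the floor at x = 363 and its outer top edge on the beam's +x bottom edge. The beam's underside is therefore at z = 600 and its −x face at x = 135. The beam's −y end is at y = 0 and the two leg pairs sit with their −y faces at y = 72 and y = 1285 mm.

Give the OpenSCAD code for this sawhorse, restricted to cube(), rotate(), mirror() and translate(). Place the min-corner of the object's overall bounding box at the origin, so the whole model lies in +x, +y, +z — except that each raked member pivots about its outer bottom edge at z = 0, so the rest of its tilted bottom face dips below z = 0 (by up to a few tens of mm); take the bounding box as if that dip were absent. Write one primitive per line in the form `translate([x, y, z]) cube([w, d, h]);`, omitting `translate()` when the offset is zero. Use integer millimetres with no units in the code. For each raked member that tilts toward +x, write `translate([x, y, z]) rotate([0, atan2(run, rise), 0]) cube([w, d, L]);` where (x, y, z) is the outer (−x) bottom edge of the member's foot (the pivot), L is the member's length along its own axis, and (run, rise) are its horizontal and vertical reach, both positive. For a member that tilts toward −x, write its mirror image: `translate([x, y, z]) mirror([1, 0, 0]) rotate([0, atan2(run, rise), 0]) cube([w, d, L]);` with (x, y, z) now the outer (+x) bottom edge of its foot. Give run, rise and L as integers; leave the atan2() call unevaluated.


// leg length = √(135² + 600²) = 615
// right-leg outer foot x = 2·135 + 93 = 363
// beam min-corner = (135, 0, 600)
translate([135, 0, 600]) cube([93, 1396, 44]);
translate([0, 72, 0]) rotate([0, atan2(135, 600), 0]) cube([34, 39, 615]);
translate([363, 72, 0]) mirror([1, 0, 0]) rotate([0, atan2(135, 600), 0]) cube([34, 39, 615]);
translate([0, 1285, 0]) rotate([0, atan2(135, 600), 0]) cube([34, 39, 615]);
translate([363, 1285, 0]) mirror([1, 0, 0]) rotate([0, atan2(135, 600), 0]) cube([34, 39, 615]);


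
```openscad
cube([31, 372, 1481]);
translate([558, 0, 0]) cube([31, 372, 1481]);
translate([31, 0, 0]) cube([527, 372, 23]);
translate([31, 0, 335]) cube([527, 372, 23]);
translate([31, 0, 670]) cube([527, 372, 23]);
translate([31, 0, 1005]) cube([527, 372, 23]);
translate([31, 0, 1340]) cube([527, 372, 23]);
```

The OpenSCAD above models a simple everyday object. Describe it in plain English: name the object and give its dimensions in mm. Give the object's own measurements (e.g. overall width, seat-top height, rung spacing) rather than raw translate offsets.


An open bookshelf. Two side panels, each 31 mm thick, 372 mm deep and 1481 mm tall, stand 589 mm apart (outside-to-outside). Between them sit 5 shelves, each 23 mm thick and 372 mm deep, spanning the full gap between the sides. The bottom shelf rests on the floor (its underside at z = 0) and the clear gap between one shelf's top and the next shelf's underside is 312 mm.


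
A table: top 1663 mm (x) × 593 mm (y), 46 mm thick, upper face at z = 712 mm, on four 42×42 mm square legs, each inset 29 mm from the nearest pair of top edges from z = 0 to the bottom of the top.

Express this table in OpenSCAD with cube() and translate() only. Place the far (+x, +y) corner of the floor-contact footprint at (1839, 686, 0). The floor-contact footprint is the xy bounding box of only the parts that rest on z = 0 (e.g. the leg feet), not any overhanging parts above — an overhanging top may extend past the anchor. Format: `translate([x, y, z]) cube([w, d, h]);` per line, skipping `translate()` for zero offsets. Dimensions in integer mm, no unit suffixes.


translate([205, 122, 666]) cube([1663, 593, 46]);
translate([234, 151, 0]) cube([42, 42, 666]);
translate([1797, 151, 0]) cube([42, 42, 666]);
translate([234, 644, 0]) cube([42, 42, 666]);
translate([1797, 644, 0]) cube([42, 42, 666]);
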